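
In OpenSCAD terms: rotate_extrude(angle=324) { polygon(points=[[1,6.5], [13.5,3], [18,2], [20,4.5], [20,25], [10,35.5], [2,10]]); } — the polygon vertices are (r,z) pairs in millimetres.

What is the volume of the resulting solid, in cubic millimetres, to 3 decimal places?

Profile (r,z), 7 vertices: (1,6.5) (13.5,3) (18,2) (20,4.5) (20,25) (10,35.5) (2,10)
edge 0: (1,6.5)→(13.5,3)  cross = 1·3 − 13.5·6.5 = -84.7500; (r_i+r_j)·cross = 14.5·-84.7500 = -1228.8750
edge 1: (13.5,3)→(18,2)  cross = 13.5·2 − 18·3 = -27.0000; (r_i+r_j)·cross = 31.5·-27.0000 = -850.5000
edge 2: (18,2)→(20,4.5)  cross = 18·4.5 − 20·2 = 41.0000; (r_i+r_j)·cross = 38·41.0000 = 1558.0000
edge 3: (20,4.5)→(20,25)  cross = 20·25 − 20·4.5 = 410.0000; (r_i+r_j)·cross = 40·410.0000 = 16400.0000
edge 4: (20,25)→(10,35.5)  cross = 20·35.5 − 10·25 = 460.0000; (r_i+r_j)·cross = 30·460.0000 = 13800.0000
edge 5: (10,35.5)→(2,10)  cross = 10·10 − 2·35.5 = 29.0000; (r_i+r_j)·cross = 12·29.0000 = 348.0000
edge 6: (2,10)→(1,6.5)  cross = 2·6.5 − 1·10 = 3.0000; (r_i+r_j)·cross = 3·3.0000 = 9.0000
Σcross = 831.2500 → A = |Σcross|/2 = 415.6250 mm²
Σ(r_i+r_j)·cross = 30035.6250 → first moment M = |Σ|/6 = 5005.9375
R_c = M/A = 5005.9375/415.6250 = 12.0444 mm
θ = 324° = 5.654867 rad
V = θ·R_c·A = 5.654867·12.0444·415.6250 = 28307.910 mm³

Volume = 28307.910 mm³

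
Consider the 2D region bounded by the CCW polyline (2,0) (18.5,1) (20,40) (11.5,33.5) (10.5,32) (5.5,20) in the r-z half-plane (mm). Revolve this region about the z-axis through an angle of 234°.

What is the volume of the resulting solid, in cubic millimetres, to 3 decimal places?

Profile (r,z), 6 vertices: (2,0) (18.5,1) (20,40) (11.5,33.5) (10.5,32) (5.5,20)
edge 0: (2,0)→(18.5,1)  cross = 2·1 − 18.5·0 = 2.0000; (r_i+r_j)·cross = 20.5·2.0000 = 41.0000
edge 1: (18.5,1)→(20,40)  cross = 18.5·40 − 20·1 = 720.0000; (r_i+r_j)·cross = 38.5·720.0000 = 27720.0000
edge 2: (20,40)→(11.5,33.5)  cross = 20·33.5 − 11.5·40 = 210.0000; (r_i+r_j)·cross = 31.5·210.0000 = 6615.0000
edge 3: (11.5,33.5)→(10.5,32)  cross = 11.5·32 − 10.5·33.5 = 16.2500; (r_i+r_j)·cross = 22·16.2500 = 357.5000
edge 4: (10.5,32)→(5.5,20)  cross = 10.5·20 − 5.5·32 = 34.0000; (r_i+r_j)·cross = 16·34.0000 = 544.0000
edge 5: (5.5,20)→(2,0)  cross = 5.5·0 − 2·20 = -40.0000; (r_i+r_j)·cross = 7.5·-40.0000 = -300.0000
Σcross = 942.2500 → A = |Σcross|/2 = 471.1250 mm²
Σ(r_i+r_j)·cross = 34977.5000 → first moment M = |Σ|/6 = 5829.5833
R_c = M/A = 5829.5833/471.1250 = 12.3738 mm
θ = 234° = 4.084070 rad
V = θ·R_c·A = 4.084070·12.3738·471.1250 = 23808.429 mm³

Volume = 23808.429 mm³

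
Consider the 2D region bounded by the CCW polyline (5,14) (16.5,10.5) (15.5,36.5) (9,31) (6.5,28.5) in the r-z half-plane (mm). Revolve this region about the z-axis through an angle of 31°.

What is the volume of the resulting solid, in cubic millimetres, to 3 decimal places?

Profile (r,z), 5 vertices: (5,14) (16.5,10.5) (15.5,36.5) (9,31) (6.5,28.5)
edge 0: (5,14)→(16.5,10.5)  cross = 5·10.5 − 16.5·14 = -178.5000; (r_i+r_j)·cross = 21.5·-178.5000 = -3837.7500
edge 1: (16.5,10.5)→(15.5,36.5)  cross = 16.5·36.5 − 15.5·10.5 = 439.5000; (r_i+r_j)·cross = 32·439.5000 = 14064.0000
edge 2: (15.5,36.5)→(9,31)  cross = 15.5·31 − 9·36.5 = 152.0000; (r_i+r_j)·cross = 24.5·152.0000 = 3724.0000
edge 3: (9,31)→(6.5,28.5)  cross = 9·28.5 − 6.5·31 = 55.0000; (r_i+r_j)·cross = 15.5·55.0000 = 852.5000
edge 4: (6.5,28.5)→(5,14)  cross = 6.5·14 − 5·28.5 = -51.5000; (r_i+r_j)·cross = 11.5·-51.5000 = -592.2500
Σcross = 416.5000 → A = |Σcross|/2 = 208.2500 mm²
Σ(r_i+r_j)·cross = 14210.5000 → first moment M = |Σ|/6 = 2368.4167
R_c = M/A = 2368.4167/208.2500 = 11.3729 mm
θ = 31° = 0.541052 rad
V = θ·R_c·A = 0.541052·11.3729·208.2500 = 1281.437 mm³

Volume = 1281.437 mm³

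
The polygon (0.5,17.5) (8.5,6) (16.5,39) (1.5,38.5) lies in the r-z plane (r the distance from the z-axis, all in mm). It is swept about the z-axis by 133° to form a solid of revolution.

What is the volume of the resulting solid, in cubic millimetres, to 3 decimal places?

Volume = 5763.081 mm³

Profile (r,z), 4 vertices: (0.5,17.5) (8.5,6) (16.5,39) (1.5,38.5)
edge 0: (0.5,17.5)→(8.5,6)  cross = 0.5·6 − 8.5·17.5 = -145.7500; (r_i+r_j)·cross = 9·-145.7500 = -1311.7500
edge 1: (8.5,6)→(16.5,39)  cross = 8.5·39 − 16.5·6 = 232.5000; (r_i+r_j)·cross = 25·232.5000 = 5812.5000
edge 2: (16.5,39)→(1.5,38.5)  cross = 16.5·38.5 − 1.5·39 = 576.7500; (r_i+r_j)·cross = 18·576.7500 = 10381.5000
edge 3: (1.5,38.5)→(0.5,17.5)  cross = 1.5·17.5 − 0.5·38.5 = 7.0000; (r_i+r_j)·cross = 2·7.0000 = 14.0000
Σcross = 670.5000 → A = |Σcross|/2 = 335.2500 mm²
Σ(r_i+r_j)·cross = 14896.2500 → first moment M = |Σ|/6 = 2482.7083
R_c = M/A = 2482.7083/335.2500 = 7.4055 mm
θ = 133° = 2.321288 rad
V = θ·R_c·A = 2.321288·7.4055·335.2500 = 5763.081 mm³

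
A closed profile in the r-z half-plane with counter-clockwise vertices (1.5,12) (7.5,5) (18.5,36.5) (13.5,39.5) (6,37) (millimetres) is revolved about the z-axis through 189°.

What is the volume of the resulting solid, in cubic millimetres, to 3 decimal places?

Profile (r,z), 5 vertices: (1.5,12) (7.5,5) (18.5,36.5) (13.5,39.5) (6,37)
edge 0: (1.5,12)→(7.5,5)  cross = 1.5·5 − 7.5·12 = -82.5000; (r_i+r_j)·cross = 9·-82.5000 = -742.5000
edge 1: (7.5,5)→(18.5,36.5)  cross = 7.5·36.5 − 18.5·5 = 181.2500; (r_i+r_j)·cross = 26·181.2500 = 4712.5000
edge 2: (18.5,36.5)→(13.5,39.5)  cross = 18.5·39.5 − 13.5·36.5 = 238.0000; (r_i+r_j)·cross = 32·238.0000 = 7616.0000
edge 3: (13.5,39.5)→(6,37)  cross = 13.5·37 − 6·39.5 = 262.5000; (r_i+r_j)·cross = 19.5·262.5000 = 5118.7500
edge 4: (6,37)→(1.5,12)  cross = 6·12 − 1.5·37 = 16.5000; (r_i+r_j)·cross = 7.5·16.5000 = 123.7500
Σcross = 615.7500 → A = |Σcross|/2 = 307.8750 mm²
Σ(r_i+r_j)·cross = 16828.5000 → first moment M = |Σ|/6 = 2804.7500
R_c = M/A = 2804.7500/307.8750 = 9.1100 mm
θ = 189° = 3.298672 rad
V = θ·R_c·A = 3.298672·9.1100·307.8750 = 9251.951 mm³

Volume = 9251.951 mm³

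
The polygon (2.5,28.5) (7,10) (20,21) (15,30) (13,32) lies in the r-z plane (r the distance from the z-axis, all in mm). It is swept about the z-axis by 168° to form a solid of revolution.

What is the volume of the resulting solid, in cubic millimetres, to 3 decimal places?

Volume = 6797.220 mm³

Profile (r,z), 5 vertices: (2.5,28.5) (7,10) (20,21) (15,30) (13,32)
edge 0: (2.5,28.5)→(7,10)  cross = 2.5·10 − 7·28.5 = -174.5000; (r_i+r_j)·cross = 9.5·-174.5000 = -1657.7500
edge 1: (7,10)→(20,21)  cross = 7·21 − 20·10 = -53.0000; (r_i+r_j)·cross = 27·-53.0000 = -1431.0000
edge 2: (20,21)→(15,30)  cross = 20·30 − 15·21 = 285.0000; (r_i+r_j)·cross = 35·285.0000 = 9975.0000
edge 3: (15,30)→(13,32)  cross = 15·32 − 13·30 = 90.0000; (r_i+r_j)·cross = 28·90.0000 = 2520.0000
edge 4: (13,32)→(2.5,28.5)  cross = 13·28.5 − 2.5·32 = 290.5000; (r_i+r_j)·cross = 15.5·290.5000 = 4502.7500
Σcross = 438.0000 → A = |Σcross|/2 = 219.0000 mm²
Σ(r_i+r_j)·cross = 13909.0000 → first moment M = |Σ|/6 = 2318.1667
R_c = M/A = 2318.1667/219.0000 = 10.5852 mm
θ = 168° = 2.932153 rad
V = θ·R_c·A = 2.932153·10.5852·219.0000 = 6797.220 mm³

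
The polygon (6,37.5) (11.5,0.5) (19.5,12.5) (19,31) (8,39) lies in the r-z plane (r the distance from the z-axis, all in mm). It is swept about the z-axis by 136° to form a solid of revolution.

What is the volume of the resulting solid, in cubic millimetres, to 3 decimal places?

Volume = 9899.743 mm³

Profile (r,z), 5 vertices: (6,37.5) (11.5,0.5) (19.5,12.5) (19,31) (8,39)
edge 0: (6,37.5)→(11.5,0.5)  cross = 6·0.5 − 11.5·37.5 = -428.2500; (r_i+r_j)·cross = 17.5·-428.2500 = -7494.3750
edge 1: (11.5,0.5)→(19.5,12.5)  cross = 11.5·12.5 − 19.5·0.5 = 134.0000; (r_i+r_j)·cross = 31·134.0000 = 4154.0000
edge 2: (19.5,12.5)→(19,31)  cross = 19.5·31 − 19·12.5 = 367.0000; (r_i+r_j)·cross = 38.5·367.0000 = 14129.5000
edge 3: (19,31)→(8,39)  cross = 19·39 − 8·31 = 493.0000; (r_i+r_j)·cross = 27·493.0000 = 13311.0000
edge 4: (8,39)→(6,37.5)  cross = 8·37.5 − 6·39 = 66.0000; (r_i+r_j)·cross = 14·66.0000 = 924.0000
Σcross = 631.7500 → A = |Σcross|/2 = 315.8750 mm²
Σ(r_i+r_j)·cross = 25024.1250 → first moment M = |Σ|/6 = 4170.6875
R_c = M/A = 4170.6875/315.8750 = 13.2036 mm
θ = 136° = 2.373648 rad
V = θ·R_c·A = 2.373648·13.2036·315.8750 = 9899.743 mm³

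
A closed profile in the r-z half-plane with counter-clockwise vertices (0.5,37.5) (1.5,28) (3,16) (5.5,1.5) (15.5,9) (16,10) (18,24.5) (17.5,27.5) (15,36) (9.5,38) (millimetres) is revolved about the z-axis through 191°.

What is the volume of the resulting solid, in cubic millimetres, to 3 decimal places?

Volume = 14123.610 mm³

Profile (r,z), 10 vertices: (0.5,37.5) (1.5,28) (3,16) (5.5,1.5) (15.5,9) (16,10) (18,24.5) (17.5,27.5) (15,36) (9.5,38)
edge 0: (0.5,37.5)→(1.5,28)  cross = 0.5·28 − 1.5·37.5 = -42.2500; (r_i+r_j)·cross = 2·-42.2500 = -84.5000
edge 1: (1.5,28)→(3,16)  cross = 1.5·16 − 3·28 = -60.0000; (r_i+r_j)·cross = 4.5·-60.0000 = -270.0000
edge 2: (3,16)→(5.5,1.5)  cross = 3·1.5 − 5.5·16 = -83.5000; (r_i+r_j)·cross = 8.5·-83.5000 = -709.7500
edge 3: (5.5,1.5)→(15.5,9)  cross = 5.5·9 − 15.5·1.5 = 26.2500; (r_i+r_j)·cross = 21·26.2500 = 551.2500
edge 4: (15.5,9)→(16,10)  cross = 15.5·10 − 16·9 = 11.0000; (r_i+r_j)·cross = 31.5·11.0000 = 346.5000
edge 5: (16,10)→(18,24.5)  cross = 16·24.5 − 18·10 = 212.0000; (r_i+r_j)·cross = 34·212.0000 = 7208.0000
edge 6: (18,24.5)→(17.5,27.5)  cross = 18·27.5 − 17.5·24.5 = 66.2500; (r_i+r_j)·cross = 35.5·66.2500 = 2351.8750
edge 7: (17.5,27.5)→(15,36)  cross = 17.5·36 − 15·27.5 = 217.5000; (r_i+r_j)·cross = 32.5·217.5000 = 7068.7500
edge 8: (15,36)→(9.5,38)  cross = 15·38 − 9.5·36 = 228.0000; (r_i+r_j)·cross = 24.5·228.0000 = 5586.0000
edge 9: (9.5,38)→(0.5,37.5)  cross = 9.5·37.5 − 0.5·38 = 337.2500; (r_i+r_j)·cross = 10·337.2500 = 3372.5000
Σcross = 912.5000 → A = |Σcross|/2 = 456.2500 mm²
Σ(r_i+r_j)·cross = 25420.6250 → first moment M = |Σ|/6 = 4236.7708
R_c = M/A = 4236.7708/456.2500 = 9.2861 mm
θ = 191° = 3.333579 rad
V = θ·R_c·A = 3.333579·9.2861·456.2500 = 14123.610 mm³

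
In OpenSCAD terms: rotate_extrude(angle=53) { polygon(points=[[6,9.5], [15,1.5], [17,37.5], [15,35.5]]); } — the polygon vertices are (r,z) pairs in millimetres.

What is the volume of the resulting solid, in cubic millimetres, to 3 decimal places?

Volume = 2191.075 mm³

Profile (r,z), 4 vertices: (6,9.5) (15,1.5) (17,37.5) (15,35.5)
edge 0: (6,9.5)→(15,1.5)  cross = 6·1.5 − 15·9.5 = -133.5000; (r_i+r_j)·cross = 21·-133.5000 = -2803.5000
edge 1: (15,1.5)→(17,37.5)  cross = 15·37.5 − 17·1.5 = 537.0000; (r_i+r_j)·cross = 32·537.0000 = 17184.0000
edge 2: (17,37.5)→(15,35.5)  cross = 17·35.5 − 15·37.5 = 41.0000; (r_i+r_j)·cross = 32·41.0000 = 1312.0000
edge 3: (15,35.5)→(6,9.5)  cross = 15·9.5 − 6·35.5 = -70.5000; (r_i+r_j)·cross = 21·-70.5000 = -1480.5000
Σcross = 374.0000 → A = |Σcross|/2 = 187.0000 mm²
Σ(r_i+r_j)·cross = 14212.0000 → first moment M = |Σ|/6 = 2368.6667
R_c = M/A = 2368.6667/187.0000 = 12.6667 mm
θ = 53° = 0.925025 rad
V = θ·R_c·A = 0.925025·12.6667·187.0000 = 2191.075 mm³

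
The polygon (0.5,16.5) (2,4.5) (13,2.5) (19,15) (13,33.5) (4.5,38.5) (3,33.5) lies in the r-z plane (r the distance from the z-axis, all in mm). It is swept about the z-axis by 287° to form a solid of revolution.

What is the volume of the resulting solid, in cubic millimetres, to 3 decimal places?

Volume = 20427.298 mm³

Profile (r,z), 7 vertices: (0.5,16.5) (2,4.5) (13,2.5) (19,15) (13,33.5) (4.5,38.5) (3,33.5)
edge 0: (0.5,16.5)→(2,4.5)  cross = 0.5·4.5 − 2·16.5 = -30.7500; (r_i+r_j)·cross = 2.5·-30.7500 = -76.8750
edge 1: (2,4.5)→(13,2.5)  cross = 2·2.5 − 13·4.5 = -53.5000; (r_i+r_j)·cross = 15·-53.5000 = -802.5000
edge 2: (13,2.5)→(19,15)  cross = 13·15 − 19·2.5 = 147.5000; (r_i+r_j)·cross = 32·147.5000 = 4720.0000
edge 3: (19,15)→(13,33.5)  cross = 19·33.5 − 13·15 = 441.5000; (r_i+r_j)·cross = 32·441.5000 = 14128.0000
edge 4: (13,33.5)→(4.5,38.5)  cross = 13·38.5 − 4.5·33.5 = 349.7500; (r_i+r_j)·cross = 17.5·349.7500 = 6120.6250
edge 5: (4.5,38.5)→(3,33.5)  cross = 4.5·33.5 − 3·38.5 = 35.2500; (r_i+r_j)·cross = 7.5·35.2500 = 264.3750
edge 6: (3,33.5)→(0.5,16.5)  cross = 3·16.5 − 0.5·33.5 = 32.7500; (r_i+r_j)·cross = 3.5·32.7500 = 114.6250
Σcross = 922.5000 → A = |Σcross|/2 = 461.2500 mm²
Σ(r_i+r_j)·cross = 24468.2500 → first moment M = |Σ|/6 = 4078.0417
R_c = M/A = 4078.0417/461.2500 = 8.8413 mm
θ = 287° = 5.009095 rad
V = θ·R_c·A = 5.009095·8.8413·461.2500 = 20427.298 mm³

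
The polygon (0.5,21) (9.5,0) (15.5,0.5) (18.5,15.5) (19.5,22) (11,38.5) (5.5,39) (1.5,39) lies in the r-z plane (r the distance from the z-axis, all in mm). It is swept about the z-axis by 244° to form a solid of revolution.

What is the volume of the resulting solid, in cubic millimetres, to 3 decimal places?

Profile (r,z), 8 vertices: (0.5,21) (9.5,0) (15.5,0.5) (18.5,15.5) (19.5,22) (11,38.5) (5.5,39) (1.5,39)
edge 0: (0.5,21)→(9.5,0)  cross = 0.5·0 − 9.5·21 = -199.5000; (r_i+r_j)·cross = 10·-199.5000 = -1995.0000
edge 1: (9.5,0)→(15.5,0.5)  cross = 9.5·0.5 − 15.5·0 = 4.7500; (r_i+r_j)·cross = 25·4.7500 = 118.7500
edge 2: (15.5,0.5)→(18.5,15.5)  cross = 15.5·15.5 − 18.5·0.5 = 231.0000; (r_i+r_j)·cross = 34·231.0000 = 7854.0000
edge 3: (18.5,15.5)→(19.5,22)  cross = 18.5·22 − 19.5·15.5 = 104.7500; (r_i+r_j)·cross = 38·104.7500 = 3980.5000
edge 4: (19.5,22)→(11,38.5)  cross = 19.5·38.5 − 11·22 = 508.7500; (r_i+r_j)·cross = 30.5·508.7500 = 15516.8750
edge 5: (11,38.5)→(5.5,39)  cross = 11·39 − 5.5·38.5 = 217.2500; (r_i+r_j)·cross = 16.5·217.2500 = 3584.6250
edge 6: (5.5,39)→(1.5,39)  cross = 5.5·39 − 1.5·39 = 156.0000; (r_i+r_j)·cross = 7·156.0000 = 1092.0000
edge 7: (1.5,39)→(0.5,21)  cross = 1.5·21 − 0.5·39 = 12.0000; (r_i+r_j)·cross = 2·12.0000 = 24.0000
Σcross = 1035.0000 → A = |Σcross|/2 = 517.5000 mm²
Σ(r_i+r_j)·cross = 30175.7500 → first moment M = |Σ|/6 = 5029.2917
R_c = M/A = 5029.2917/517.5000 = 9.7184 mm
θ = 244° = 4.258603 rad
V = θ·R_c·A = 4.258603·9.7184·517.5000 = 21417.758 mm³

Volume = 21417.758 mm³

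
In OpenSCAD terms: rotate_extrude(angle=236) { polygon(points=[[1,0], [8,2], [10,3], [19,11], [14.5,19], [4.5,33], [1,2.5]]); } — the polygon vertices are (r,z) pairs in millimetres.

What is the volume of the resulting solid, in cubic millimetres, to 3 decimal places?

Profile (r,z), 7 vertices: (1,0) (8,2) (10,3) (19,11) (14.5,19) (4.5,33) (1,2.5)
edge 0: (1,0)→(8,2)  cross = 1·2 − 8·0 = 2.0000; (r_i+r_j)·cross = 9·2.0000 = 18.0000
edge 1: (8,2)→(10,3)  cross = 8·3 − 10·2 = 4.0000; (r_i+r_j)·cross = 18·4.0000 = 72.0000
edge 2: (10,3)→(19,11)  cross = 10·11 − 19·3 = 53.0000; (r_i+r_j)·cross = 29·53.0000 = 1537.0000
edge 3: (19,11)→(14.5,19)  cross = 19·19 − 14.5·11 = 201.5000; (r_i+r_j)·cross = 33.5·201.5000 = 6750.2500
edge 4: (14.5,19)→(4.5,33)  cross = 14.5·33 − 4.5·19 = 393.0000; (r_i+r_j)·cross = 19·393.0000 = 7467.0000
edge 5: (4.5,33)→(1,2.5)  cross = 4.5·2.5 − 1·33 = -21.7500; (r_i+r_j)·cross = 5.5·-21.7500 = -119.6250
edge 6: (1,2.5)→(1,0)  cross = 1·0 − 1·2.5 = -2.5000; (r_i+r_j)·cross = 2·-2.5000 = -5.0000
Σcross = 629.2500 → A = |Σcross|/2 = 314.6250 mm²
Σ(r_i+r_j)·cross = 15719.6250 → first moment M = |Σ|/6 = 2619.9375
R_c = M/A = 2619.9375/314.6250 = 8.3272 mm
θ = 236° = 4.118977 rad
V = θ·R_c·A = 4.118977·8.3272·314.6250 = 10791.462 mm³

Volume = 10791.462 mm³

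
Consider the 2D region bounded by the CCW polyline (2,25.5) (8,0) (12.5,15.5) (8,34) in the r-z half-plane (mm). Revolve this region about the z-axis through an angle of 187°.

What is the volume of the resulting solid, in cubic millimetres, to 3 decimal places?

Volume = 4369.366 mm³

Profile (r,z), 4 vertices: (2,25.5) (8,0) (12.5,15.5) (8,34)
edge 0: (2,25.5)→(8,0)  cross = 2·0 − 8·25.5 = -204.0000; (r_i+r_j)·cross = 10·-204.0000 = -2040.0000
edge 1: (8,0)→(12.5,15.5)  cross = 8·15.5 − 12.5·0 = 124.0000; (r_i+r_j)·cross = 20.5·124.0000 = 2542.0000
edge 2: (12.5,15.5)→(8,34)  cross = 12.5·34 − 8·15.5 = 301.0000; (r_i+r_j)·cross = 20.5·301.0000 = 6170.5000
edge 3: (8,34)→(2,25.5)  cross = 8·25.5 − 2·34 = 136.0000; (r_i+r_j)·cross = 10·136.0000 = 1360.0000
Σcross = 357.0000 → A = |Σcross|/2 = 178.5000 mm²
Σ(r_i+r_j)·cross = 8032.5000 → first moment M = |Σ|/6 = 1338.7500
R_c = M/A = 1338.7500/178.5000 = 7.5000 mm
θ = 187° = 3.263766 rad
V = θ·R_c·A = 3.263766·7.5000·178.5000 = 4369.366 mm³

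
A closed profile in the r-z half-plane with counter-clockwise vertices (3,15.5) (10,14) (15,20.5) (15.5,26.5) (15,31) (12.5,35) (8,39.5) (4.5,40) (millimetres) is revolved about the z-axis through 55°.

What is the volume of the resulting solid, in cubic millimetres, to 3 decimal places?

Profile (r,z), 8 vertices: (3,15.5) (10,14) (15,20.5) (15.5,26.5) (15,31) (12.5,35) (8,39.5) (4.5,40)
edge 0: (3,15.5)→(10,14)  cross = 3·14 − 10·15.5 = -113.0000; (r_i+r_j)·cross = 13·-113.0000 = -1469.0000
edge 1: (10,14)→(15,20.5)  cross = 10·20.5 − 15·14 = -5.0000; (r_i+r_j)·cross = 25·-5.0000 = -125.0000
edge 2: (15,20.5)→(15.5,26.5)  cross = 15·26.5 − 15.5·20.5 = 79.7500; (r_i+r_j)·cross = 30.5·79.7500 = 2432.3750
edge 3: (15.5,26.5)→(15,31)  cross = 15.5·31 − 15·26.5 = 83.0000; (r_i+r_j)·cross = 30.5·83.0000 = 2531.5000
edge 4: (15,31)→(12.5,35)  cross = 15·35 − 12.5·31 = 137.5000; (r_i+r_j)·cross = 27.5·137.5000 = 3781.2500
edge 5: (12.5,35)→(8,39.5)  cross = 12.5·39.5 − 8·35 = 213.7500; (r_i+r_j)·cross = 20.5·213.7500 = 4381.8750
edge 6: (8,39.5)→(4.5,40)  cross = 8·40 − 4.5·39.5 = 142.2500; (r_i+r_j)·cross = 12.5·142.2500 = 1778.1250
edge 7: (4.5,40)→(3,15.5)  cross = 4.5·15.5 − 3·40 = -50.2500; (r_i+r_j)·cross = 7.5·-50.2500 = -376.8750
Σcross = 488.0000 → A = |Σcross|/2 = 244.0000 mm²
Σ(r_i+r_j)·cross = 12934.2500 → first moment M = |Σ|/6 = 2155.7083
R_c = M/A = 2155.7083/244.0000 = 8.8349 mm
θ = 55° = 0.959931 rad
V = θ·R_c·A = 0.959931·8.8349·244.0000 = 2069.331 mm³

Volume = 2069.331 mm³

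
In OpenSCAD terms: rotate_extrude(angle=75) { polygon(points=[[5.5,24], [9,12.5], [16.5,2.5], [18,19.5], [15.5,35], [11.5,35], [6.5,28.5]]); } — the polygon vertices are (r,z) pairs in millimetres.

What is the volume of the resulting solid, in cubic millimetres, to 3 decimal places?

Profile (r,z), 7 vertices: (5.5,24) (9,12.5) (16.5,2.5) (18,19.5) (15.5,35) (11.5,35) (6.5,28.5)
edge 0: (5.5,24)→(9,12.5)  cross = 5.5·12.5 − 9·24 = -147.2500; (r_i+r_j)·cross = 14.5·-147.2500 = -2135.1250
edge 1: (9,12.5)→(16.5,2.5)  cross = 9·2.5 − 16.5·12.5 = -183.7500; (r_i+r_j)·cross = 25.5·-183.7500 = -4685.6250
edge 2: (16.5,2.5)→(18,19.5)  cross = 16.5·19.5 − 18·2.5 = 276.7500; (r_i+r_j)·cross = 34.5·276.7500 = 9547.8750
edge 3: (18,19.5)→(15.5,35)  cross = 18·35 − 15.5·19.5 = 327.7500; (r_i+r_j)·cross = 33.5·327.7500 = 10979.6250
edge 4: (15.5,35)→(11.5,35)  cross = 15.5·35 − 11.5·35 = 140.0000; (r_i+r_j)·cross = 27·140.0000 = 3780.0000
edge 5: (11.5,35)→(6.5,28.5)  cross = 11.5·28.5 − 6.5·35 = 100.2500; (r_i+r_j)·cross = 18·100.2500 = 1804.5000
edge 6: (6.5,28.5)→(5.5,24)  cross = 6.5·24 − 5.5·28.5 = -0.7500; (r_i+r_j)·cross = 12·-0.7500 = -9.0000
Σcross = 513.0000 → A = |Σcross|/2 = 256.5000 mm²
Σ(r_i+r_j)·cross = 19282.2500 → first moment M = |Σ|/6 = 3213.7083
R_c = M/A = 3213.7083/256.5000 = 12.5291 mm
θ = 75° = 1.308997 rad
V = θ·R_c·A = 1.308997·12.5291·256.5000 = 4206.734 mm³

Volume = 4206.734 mm³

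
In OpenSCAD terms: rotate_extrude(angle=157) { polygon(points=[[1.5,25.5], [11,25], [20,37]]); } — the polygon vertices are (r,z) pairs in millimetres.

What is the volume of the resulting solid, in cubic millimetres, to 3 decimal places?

Volume = 1758.845 mm³

Profile (r,z), 3 vertices: (1.5,25.5) (11,25) (20,37)
edge 0: (1.5,25.5)→(11,25)  cross = 1.5·25 − 11·25.5 = -243.0000; (r_i+r_j)·cross = 12.5·-243.0000 = -3037.5000
edge 1: (11,25)→(20,37)  cross = 11·37 − 20·25 = -93.0000; (r_i+r_j)·cross = 31·-93.0000 = -2883.0000
edge 2: (20,37)→(1.5,25.5)  cross = 20·25.5 − 1.5·37 = 454.5000; (r_i+r_j)·cross = 21.5·454.5000 = 9771.7500
Σcross = 118.5000 → A = |Σcross|/2 = 59.2500 mm²
Σ(r_i+r_j)·cross = 3851.2500 → first moment M = |Σ|/6 = 641.8750
R_c = M/A = 641.8750/59.2500 = 10.8333 mm
θ = 157° = 2.740167 rad
V = θ·R_c·A = 2.740167·10.8333·59.2500 = 1758.845 mm³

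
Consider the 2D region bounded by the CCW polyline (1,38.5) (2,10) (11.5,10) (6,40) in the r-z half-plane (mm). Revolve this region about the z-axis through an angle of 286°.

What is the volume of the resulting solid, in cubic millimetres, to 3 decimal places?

Profile (r,z), 4 vertices: (1,38.5) (2,10) (11.5,10) (6,40)
edge 0: (1,38.5)→(2,10)  cross = 1·10 − 2·38.5 = -67.0000; (r_i+r_j)·cross = 3·-67.0000 = -201.0000
edge 1: (2,10)→(11.5,10)  cross = 2·10 − 11.5·10 = -95.0000; (r_i+r_j)·cross = 13.5·-95.0000 = -1282.5000
edge 2: (11.5,10)→(6,40)  cross = 11.5·40 − 6·10 = 400.0000; (r_i+r_j)·cross = 17.5·400.0000 = 7000.0000
edge 3: (6,40)→(1,38.5)  cross = 6·38.5 − 1·40 = 191.0000; (r_i+r_j)·cross = 7·191.0000 = 1337.0000
Σcross = 429.0000 → A = |Σcross|/2 = 214.5000 mm²
Σ(r_i+r_j)·cross = 6853.5000 → first moment M = |Σ|/6 = 1142.2500
R_c = M/A = 1142.2500/214.5000 = 5.3252 mm
θ = 286° = 4.991642 rad
V = θ·R_c·A = 4.991642·5.3252·214.5000 = 5701.703 mm³

Volume = 5701.703 mm³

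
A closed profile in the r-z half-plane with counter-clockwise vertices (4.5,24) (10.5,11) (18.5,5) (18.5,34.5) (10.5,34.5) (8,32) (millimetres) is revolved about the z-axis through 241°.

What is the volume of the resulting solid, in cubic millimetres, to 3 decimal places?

Volume = 15766.578 mm³

Profile (r,z), 6 vertices: (4.5,24) (10.5,11) (18.5,5) (18.5,34.5) (10.5,34.5) (8,32)
edge 0: (4.5,24)→(10.5,11)  cross = 4.5·11 − 10.5·24 = -202.5000; (r_i+r_j)·cross = 15·-202.5000 = -3037.5000
edge 1: (10.5,11)→(18.5,5)  cross = 10.5·5 − 18.5·11 = -151.0000; (r_i+r_j)·cross = 29·-151.0000 = -4379.0000
edge 2: (18.5,5)→(18.5,34.5)  cross = 18.5·34.5 − 18.5·5 = 545.7500; (r_i+r_j)·cross = 37·545.7500 = 20192.7500
edge 3: (18.5,34.5)→(10.5,34.5)  cross = 18.5·34.5 − 10.5·34.5 = 276.0000; (r_i+r_j)·cross = 29·276.0000 = 8004.0000
edge 4: (10.5,34.5)→(8,32)  cross = 10.5·32 − 8·34.5 = 60.0000; (r_i+r_j)·cross = 18.5·60.0000 = 1110.0000
edge 5: (8,32)→(4.5,24)  cross = 8·24 − 4.5·32 = 48.0000; (r_i+r_j)·cross = 12.5·48.0000 = 600.0000
Σcross = 576.2500 → A = |Σcross|/2 = 288.1250 mm²
Σ(r_i+r_j)·cross = 22490.2500 → first moment M = |Σ|/6 = 3748.3750
R_c = M/A = 3748.3750/288.1250 = 13.0095 mm
θ = 241° = 4.206243 rad
V = θ·R_c·A = 4.206243·13.0095·288.1250 = 15766.578 mm³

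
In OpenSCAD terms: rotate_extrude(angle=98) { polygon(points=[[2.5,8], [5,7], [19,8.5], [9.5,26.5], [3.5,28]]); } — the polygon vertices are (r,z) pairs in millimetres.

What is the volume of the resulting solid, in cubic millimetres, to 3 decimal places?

Profile (r,z), 5 vertices: (2.5,8) (5,7) (19,8.5) (9.5,26.5) (3.5,28)
edge 0: (2.5,8)→(5,7)  cross = 2.5·7 − 5·8 = -22.5000; (r_i+r_j)·cross = 7.5·-22.5000 = -168.7500
edge 1: (5,7)→(19,8.5)  cross = 5·8.5 − 19·7 = -90.5000; (r_i+r_j)·cross = 24·-90.5000 = -2172.0000
edge 2: (19,8.5)→(9.5,26.5)  cross = 19·26.5 − 9.5·8.5 = 422.7500; (r_i+r_j)·cross = 28.5·422.7500 = 12048.3750
edge 3: (9.5,26.5)→(3.5,28)  cross = 9.5·28 − 3.5·26.5 = 173.2500; (r_i+r_j)·cross = 13·173.2500 = 2252.2500
edge 4: (3.5,28)→(2.5,8)  cross = 3.5·8 − 2.5·28 = -42.0000; (r_i+r_j)·cross = 6·-42.0000 = -252.0000
Σcross = 441.0000 → A = |Σcross|/2 = 220.5000 mm²
Σ(r_i+r_j)·cross = 11707.8750 → first moment M = |Σ|/6 = 1951.3125
R_c = M/A = 1951.3125/220.5000 = 8.8495 mm
θ = 98° = 1.710423 rad
V = θ·R_c·A = 1.710423·8.8495·220.5000 = 3337.569 mm³

Volume = 3337.569 mm³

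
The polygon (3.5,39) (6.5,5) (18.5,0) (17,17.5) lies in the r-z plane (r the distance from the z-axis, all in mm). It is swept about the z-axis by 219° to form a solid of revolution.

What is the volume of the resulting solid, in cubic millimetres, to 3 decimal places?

Profile (r,z), 4 vertices: (3.5,39) (6.5,5) (18.5,0) (17,17.5)
edge 0: (3.5,39)→(6.5,5)  cross = 3.5·5 − 6.5·39 = -236.0000; (r_i+r_j)·cross = 10·-236.0000 = -2360.0000
edge 1: (6.5,5)→(18.5,0)  cross = 6.5·0 − 18.5·5 = -92.5000; (r_i+r_j)·cross = 25·-92.5000 = -2312.5000
edge 2: (18.5,0)→(17,17.5)  cross = 18.5·17.5 − 17·0 = 323.7500; (r_i+r_j)·cross = 35.5·323.7500 = 11493.1250
edge 3: (17,17.5)→(3.5,39)  cross = 17·39 − 3.5·17.5 = 601.7500; (r_i+r_j)·cross = 20.5·601.7500 = 12335.8750
Σcross = 597.0000 → A = |Σcross|/2 = 298.5000 mm²
Σ(r_i+r_j)·cross = 19156.5000 → first moment M = |Σ|/6 = 3192.7500
R_c = M/A = 3192.7500/298.5000 = 10.6960 mm
θ = 219° = 3.822271 rad
V = θ·R_c·A = 3.822271·10.6960·298.5000 = 12203.556 mm³

Volume = 12203.556 mm³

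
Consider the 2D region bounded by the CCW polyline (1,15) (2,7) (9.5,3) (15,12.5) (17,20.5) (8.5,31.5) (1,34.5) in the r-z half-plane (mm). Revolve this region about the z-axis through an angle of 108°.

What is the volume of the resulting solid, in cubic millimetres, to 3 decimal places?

Volume = 4945.377 mm³

Profile (r,z), 7 vertices: (1,15) (2,7) (9.5,3) (15,12.5) (17,20.5) (8.5,31.5) (1,34.5)
edge 0: (1,15)→(2,7)  cross = 1·7 − 2·15 = -23.0000; (r_i+r_j)·cross = 3·-23.0000 = -69.0000
edge 1: (2,7)→(9.5,3)  cross = 2·3 − 9.5·7 = -60.5000; (r_i+r_j)·cross = 11.5·-60.5000 = -695.7500
edge 2: (9.5,3)→(15,12.5)  cross = 9.5·12.5 − 15·3 = 73.7500; (r_i+r_j)·cross = 24.5·73.7500 = 1806.8750
edge 3: (15,12.5)→(17,20.5)  cross = 15·20.5 − 17·12.5 = 95.0000; (r_i+r_j)·cross = 32·95.0000 = 3040.0000
edge 4: (17,20.5)→(8.5,31.5)  cross = 17·31.5 − 8.5·20.5 = 361.2500; (r_i+r_j)·cross = 25.5·361.2500 = 9211.8750
edge 5: (8.5,31.5)→(1,34.5)  cross = 8.5·34.5 − 1·31.5 = 261.7500; (r_i+r_j)·cross = 9.5·261.7500 = 2486.6250
edge 6: (1,34.5)→(1,15)  cross = 1·15 − 1·34.5 = -19.5000; (r_i+r_j)·cross = 2·-19.5000 = -39.0000
Σcross = 688.7500 → A = |Σcross|/2 = 344.3750 mm²
Σ(r_i+r_j)·cross = 15741.6250 → first moment M = |Σ|/6 = 2623.6042
R_c = M/A = 2623.6042/344.3750 = 7.6185 mm
θ = 108° = 1.884956 rad
V = θ·R_c·A = 1.884956·7.6185·344.3750 = 4945.377 mm³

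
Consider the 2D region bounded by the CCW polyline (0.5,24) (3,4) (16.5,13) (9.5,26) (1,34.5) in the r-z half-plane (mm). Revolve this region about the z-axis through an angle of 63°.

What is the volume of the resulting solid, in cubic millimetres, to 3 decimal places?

Volume = 1896.737 mm³

Profile (r,z), 5 vertices: (0.5,24) (3,4) (16.5,13) (9.5,26) (1,34.5)
edge 0: (0.5,24)→(3,4)  cross = 0.5·4 − 3·24 = -70.0000; (r_i+r_j)·cross = 3.5·-70.0000 = -245.0000
edge 1: (3,4)→(16.5,13)  cross = 3·13 − 16.5·4 = -27.0000; (r_i+r_j)·cross = 19.5·-27.0000 = -526.5000
edge 2: (16.5,13)→(9.5,26)  cross = 16.5·26 − 9.5·13 = 305.5000; (r_i+r_j)·cross = 26·305.5000 = 7943.0000
edge 3: (9.5,26)→(1,34.5)  cross = 9.5·34.5 − 1·26 = 301.7500; (r_i+r_j)·cross = 10.5·301.7500 = 3168.3750
edge 4: (1,34.5)→(0.5,24)  cross = 1·24 − 0.5·34.5 = 6.7500; (r_i+r_j)·cross = 1.5·6.7500 = 10.1250
Σcross = 517.0000 → A = |Σcross|/2 = 258.5000 mm²
Σ(r_i+r_j)·cross = 10350.0000 → first moment M = |Σ|/6 = 1725.0000
R_c = M/A = 1725.0000/258.5000 = 6.6731 mm
θ = 63° = 1.099557 rad
V = θ·R_c·A = 1.099557·6.6731·258.5000 = 1896.737 mm³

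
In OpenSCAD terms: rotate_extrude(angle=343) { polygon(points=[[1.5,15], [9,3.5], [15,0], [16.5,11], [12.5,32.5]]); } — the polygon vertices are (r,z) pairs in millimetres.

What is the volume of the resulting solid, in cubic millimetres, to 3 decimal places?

Volume = 16045.137 mm³

Profile (r,z), 5 vertices: (1.5,15) (9,3.5) (15,0) (16.5,11) (12.5,32.5)
edge 0: (1.5,15)→(9,3.5)  cross = 1.5·3.5 − 9·15 = -129.7500; (r_i+r_j)·cross = 10.5·-129.7500 = -1362.3750
edge 1: (9,3.5)→(15,0)  cross = 9·0 − 15·3.5 = -52.5000; (r_i+r_j)·cross = 24·-52.5000 = -1260.0000
edge 2: (15,0)→(16.5,11)  cross = 15·11 − 16.5·0 = 165.0000; (r_i+r_j)·cross = 31.5·165.0000 = 5197.5000
edge 3: (16.5,11)→(12.5,32.5)  cross = 16.5·32.5 − 12.5·11 = 398.7500; (r_i+r_j)·cross = 29·398.7500 = 11563.7500
edge 4: (12.5,32.5)→(1.5,15)  cross = 12.5·15 − 1.5·32.5 = 138.7500; (r_i+r_j)·cross = 14·138.7500 = 1942.5000
Σcross = 520.2500 → A = |Σcross|/2 = 260.1250 mm²
Σ(r_i+r_j)·cross = 16081.3750 → first moment M = |Σ|/6 = 2680.2292
R_c = M/A = 2680.2292/260.1250 = 10.3036 mm
θ = 343° = 5.986479 rad
V = θ·R_c·A = 5.986479·10.3036·260.1250 = 16045.137 mm³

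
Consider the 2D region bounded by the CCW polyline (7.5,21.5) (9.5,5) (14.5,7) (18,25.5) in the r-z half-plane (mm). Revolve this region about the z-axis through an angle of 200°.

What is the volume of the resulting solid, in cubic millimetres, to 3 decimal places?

Volume = 5779.803 mm³

Profile (r,z), 4 vertices: (7.5,21.5) (9.5,5) (14.5,7) (18,25.5)
edge 0: (7.5,21.5)→(9.5,5)  cross = 7.5·5 − 9.5·21.5 = -166.7500; (r_i+r_j)·cross = 17·-166.7500 = -2834.7500
edge 1: (9.5,5)→(14.5,7)  cross = 9.5·7 − 14.5·5 = -6.0000; (r_i+r_j)·cross = 24·-6.0000 = -144.0000
edge 2: (14.5,7)→(18,25.5)  cross = 14.5·25.5 − 18·7 = 243.7500; (r_i+r_j)·cross = 32.5·243.7500 = 7921.8750
edge 3: (18,25.5)→(7.5,21.5)  cross = 18·21.5 − 7.5·25.5 = 195.7500; (r_i+r_j)·cross = 25.5·195.7500 = 4991.6250
Σcross = 266.7500 → A = |Σcross|/2 = 133.3750 mm²
Σ(r_i+r_j)·cross = 9934.7500 → first moment M = |Σ|/6 = 1655.7917
R_c = M/A = 1655.7917/133.3750 = 12.4146 mm
θ = 200° = 3.490659 rad
V = θ·R_c·A = 3.490659·12.4146·133.3750 = 5779.803 mm³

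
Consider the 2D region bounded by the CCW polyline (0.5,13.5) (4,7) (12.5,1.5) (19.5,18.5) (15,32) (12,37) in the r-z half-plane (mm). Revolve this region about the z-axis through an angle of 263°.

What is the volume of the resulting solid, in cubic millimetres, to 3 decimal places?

Profile (r,z), 6 vertices: (0.5,13.5) (4,7) (12.5,1.5) (19.5,18.5) (15,32) (12,37)
edge 0: (0.5,13.5)→(4,7)  cross = 0.5·7 − 4·13.5 = -50.5000; (r_i+r_j)·cross = 4.5·-50.5000 = -227.2500
edge 1: (4,7)→(12.5,1.5)  cross = 4·1.5 − 12.5·7 = -81.5000; (r_i+r_j)·cross = 16.5·-81.5000 = -1344.7500
edge 2: (12.5,1.5)→(19.5,18.5)  cross = 12.5·18.5 − 19.5·1.5 = 202.0000; (r_i+r_j)·cross = 32·202.0000 = 6464.0000
edge 3: (19.5,18.5)→(15,32)  cross = 19.5·32 − 15·18.5 = 346.5000; (r_i+r_j)·cross = 34.5·346.5000 = 11954.2500
edge 4: (15,32)→(12,37)  cross = 15·37 − 12·32 = 171.0000; (r_i+r_j)·cross = 27·171.0000 = 4617.0000
edge 5: (12,37)→(0.5,13.5)  cross = 12·13.5 − 0.5·37 = 143.5000; (r_i+r_j)·cross = 12.5·143.5000 = 1793.7500
Σcross = 731.0000 → A = |Σcross|/2 = 365.5000 mm²
Σ(r_i+r_j)·cross = 23257.0000 → first moment M = |Σ|/6 = 3876.1667
R_c = M/A = 3876.1667/365.5000 = 10.6051 mm
θ = 263° = 4.590216 rad
V = θ·R_c·A = 4.590216·10.6051·365.5000 = 17792.442 mm³

Volume = 17792.442 mm³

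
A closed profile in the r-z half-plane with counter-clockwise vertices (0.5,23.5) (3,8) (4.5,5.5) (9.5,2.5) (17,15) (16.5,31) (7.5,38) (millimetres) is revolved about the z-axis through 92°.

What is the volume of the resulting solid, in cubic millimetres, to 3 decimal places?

Profile (r,z), 7 vertices: (0.5,23.5) (3,8) (4.5,5.5) (9.5,2.5) (17,15) (16.5,31) (7.5,38)
edge 0: (0.5,23.5)→(3,8)  cross = 0.5·8 − 3·23.5 = -66.5000; (r_i+r_j)·cross = 3.5·-66.5000 = -232.7500
edge 1: (3,8)→(4.5,5.5)  cross = 3·5.5 − 4.5·8 = -19.5000; (r_i+r_j)·cross = 7.5·-19.5000 = -146.2500
edge 2: (4.5,5.5)→(9.5,2.5)  cross = 4.5·2.5 − 9.5·5.5 = -41.0000; (r_i+r_j)·cross = 14·-41.0000 = -574.0000
edge 3: (9.5,2.5)→(17,15)  cross = 9.5·15 − 17·2.5 = 100.0000; (r_i+r_j)·cross = 26.5·100.0000 = 2650.0000
edge 4: (17,15)→(16.5,31)  cross = 17·31 − 16.5·15 = 279.5000; (r_i+r_j)·cross = 33.5·279.5000 = 9363.2500
edge 5: (16.5,31)→(7.5,38)  cross = 16.5·38 − 7.5·31 = 394.5000; (r_i+r_j)·cross = 24·394.5000 = 9468.0000
edge 6: (7.5,38)→(0.5,23.5)  cross = 7.5·23.5 − 0.5·38 = 157.2500; (r_i+r_j)·cross = 8·157.2500 = 1258.0000
Σcross = 804.2500 → A = |Σcross|/2 = 402.1250 mm²
Σ(r_i+r_j)·cross = 21786.2500 → first moment M = |Σ|/6 = 3631.0417
R_c = M/A = 3631.0417/402.1250 = 9.0296 mm
θ = 92° = 1.605703 rad
V = θ·R_c·A = 1.605703·9.0296·402.1250 = 5830.374 mm³

Volume = 5830.374 mm³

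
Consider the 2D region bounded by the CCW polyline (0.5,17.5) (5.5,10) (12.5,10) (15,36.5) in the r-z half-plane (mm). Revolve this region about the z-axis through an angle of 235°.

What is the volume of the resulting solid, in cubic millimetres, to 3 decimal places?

Volume = 7109.479 mm³

Profile (r,z), 4 vertices: (0.5,17.5) (5.5,10) (12.5,10) (15,36.5)
edge 0: (0.5,17.5)→(5.5,10)  cross = 0.5·10 − 5.5·17.5 = -91.2500; (r_i+r_j)·cross = 6·-91.2500 = -547.5000
edge 1: (5.5,10)→(12.5,10)  cross = 5.5·10 − 12.5·10 = -70.0000; (r_i+r_j)·cross = 18·-70.0000 = -1260.0000
edge 2: (12.5,10)→(15,36.5)  cross = 12.5·36.5 − 15·10 = 306.2500; (r_i+r_j)·cross = 27.5·306.2500 = 8421.8750
edge 3: (15,36.5)→(0.5,17.5)  cross = 15·17.5 − 0.5·36.5 = 244.2500; (r_i+r_j)·cross = 15.5·244.2500 = 3785.8750
Σcross = 389.2500 → A = |Σcross|/2 = 194.6250 mm²
Σ(r_i+r_j)·cross = 10400.2500 → first moment M = |Σ|/6 = 1733.3750
R_c = M/A = 1733.3750/194.6250 = 8.9062 mm
θ = 235° = 4.101524 rad
V = θ·R_c·A = 4.101524·8.9062·194.6250 = 7109.479 mm³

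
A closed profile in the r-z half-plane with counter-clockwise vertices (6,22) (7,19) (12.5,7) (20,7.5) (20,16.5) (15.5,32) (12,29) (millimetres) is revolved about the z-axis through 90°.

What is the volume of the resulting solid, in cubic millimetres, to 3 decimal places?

Profile (r,z), 7 vertices: (6,22) (7,19) (12.5,7) (20,7.5) (20,16.5) (15.5,32) (12,29)
edge 0: (6,22)→(7,19)  cross = 6·19 − 7·22 = -40.0000; (r_i+r_j)·cross = 13·-40.0000 = -520.0000
edge 1: (7,19)→(12.5,7)  cross = 7·7 − 12.5·19 = -188.5000; (r_i+r_j)·cross = 19.5·-188.5000 = -3675.7500
edge 2: (12.5,7)→(20,7.5)  cross = 12.5·7.5 − 20·7 = -46.2500; (r_i+r_j)·cross = 32.5·-46.2500 = -1503.1250
edge 3: (20,7.5)→(20,16.5)  cross = 20·16.5 − 20·7.5 = 180.0000; (r_i+r_j)·cross = 40·180.0000 = 7200.0000
edge 4: (20,16.5)→(15.5,32)  cross = 20·32 − 15.5·16.5 = 384.2500; (r_i+r_j)·cross = 35.5·384.2500 = 13640.8750
edge 5: (15.5,32)→(12,29)  cross = 15.5·29 − 12·32 = 65.5000; (r_i+r_j)·cross = 27.5·65.5000 = 1801.2500
edge 6: (12,29)→(6,22)  cross = 12·22 − 6·29 = 90.0000; (r_i+r_j)·cross = 18·90.0000 = 1620.0000
Σcross = 445.0000 → A = |Σcross|/2 = 222.5000 mm²
Σ(r_i+r_j)·cross = 18563.2500 → first moment M = |Σ|/6 = 3093.8750
R_c = M/A = 3093.8750/222.5000 = 13.9051 mm
θ = 90° = 1.570796 rad
V = θ·R_c·A = 1.570796·13.9051·222.5000 = 4859.847 mm³

Volume = 4859.847 mm³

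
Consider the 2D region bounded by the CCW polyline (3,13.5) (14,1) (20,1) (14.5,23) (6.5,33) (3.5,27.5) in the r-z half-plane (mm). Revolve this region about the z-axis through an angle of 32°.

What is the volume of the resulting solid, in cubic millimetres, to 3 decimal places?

Profile (r,z), 6 vertices: (3,13.5) (14,1) (20,1) (14.5,23) (6.5,33) (3.5,27.5)
edge 0: (3,13.5)→(14,1)  cross = 3·1 − 14·13.5 = -186.0000; (r_i+r_j)·cross = 17·-186.0000 = -3162.0000
edge 1: (14,1)→(20,1)  cross = 14·1 − 20·1 = -6.0000; (r_i+r_j)·cross = 34·-6.0000 = -204.0000
edge 2: (20,1)→(14.5,23)  cross = 20·23 − 14.5·1 = 445.5000; (r_i+r_j)·cross = 34.5·445.5000 = 15369.7500
edge 3: (14.5,23)→(6.5,33)  cross = 14.5·33 − 6.5·23 = 329.0000; (r_i+r_j)·cross = 21·329.0000 = 6909.0000
edge 4: (6.5,33)→(3.5,27.5)  cross = 6.5·27.5 − 3.5·33 = 63.2500; (r_i+r_j)·cross = 10·63.2500 = 632.5000
edge 5: (3.5,27.5)→(3,13.5)  cross = 3.5·13.5 − 3·27.5 = -35.2500; (r_i+r_j)·cross = 6.5·-35.2500 = -229.1250
Σcross = 610.5000 → A = |Σcross|/2 = 305.2500 mm²
Σ(r_i+r_j)·cross = 19316.1250 → first moment M = |Σ|/6 = 3219.3542
R_c = M/A = 3219.3542/305.2500 = 10.5466 mm
θ = 32° = 0.558505 rad
V = θ·R_c·A = 0.558505·10.5466·305.2500 = 1798.027 mm³

Volume = 1798.027 mm³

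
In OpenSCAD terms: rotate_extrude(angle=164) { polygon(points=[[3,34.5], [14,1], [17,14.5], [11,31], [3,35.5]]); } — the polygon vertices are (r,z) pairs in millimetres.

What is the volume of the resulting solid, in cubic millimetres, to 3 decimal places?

Profile (r,z), 5 vertices: (3,34.5) (14,1) (17,14.5) (11,31) (3,35.5)
edge 0: (3,34.5)→(14,1)  cross = 3·1 − 14·34.5 = -480.0000; (r_i+r_j)·cross = 17·-480.0000 = -8160.0000
edge 1: (14,1)→(17,14.5)  cross = 14·14.5 − 17·1 = 186.0000; (r_i+r_j)·cross = 31·186.0000 = 5766.0000
edge 2: (17,14.5)→(11,31)  cross = 17·31 − 11·14.5 = 367.5000; (r_i+r_j)·cross = 28·367.5000 = 10290.0000
edge 3: (11,31)→(3,35.5)  cross = 11·35.5 − 3·31 = 297.5000; (r_i+r_j)·cross = 14·297.5000 = 4165.0000
edge 4: (3,35.5)→(3,34.5)  cross = 3·34.5 − 3·35.5 = -3.0000; (r_i+r_j)·cross = 6·-3.0000 = -18.0000
Σcross = 368.0000 → A = |Σcross|/2 = 184.0000 mm²
Σ(r_i+r_j)·cross = 12043.0000 → first moment M = |Σ|/6 = 2007.1667
R_c = M/A = 2007.1667/184.0000 = 10.9085 mm
θ = 164° = 2.862340 rad
V = θ·R_c·A = 2.862340·10.9085·184.0000 = 5745.193 mm³

Volume = 5745.193 mm³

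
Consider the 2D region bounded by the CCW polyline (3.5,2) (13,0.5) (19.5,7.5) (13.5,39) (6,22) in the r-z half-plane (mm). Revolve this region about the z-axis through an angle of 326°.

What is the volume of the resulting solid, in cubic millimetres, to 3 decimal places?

Profile (r,z), 5 vertices: (3.5,2) (13,0.5) (19.5,7.5) (13.5,39) (6,22)
edge 0: (3.5,2)→(13,0.5)  cross = 3.5·0.5 − 13·2 = -24.2500; (r_i+r_j)·cross = 16.5·-24.2500 = -400.1250
edge 1: (13,0.5)→(19.5,7.5)  cross = 13·7.5 − 19.5·0.5 = 87.7500; (r_i+r_j)·cross = 32.5·87.7500 = 2851.8750
edge 2: (19.5,7.5)→(13.5,39)  cross = 19.5·39 − 13.5·7.5 = 659.2500; (r_i+r_j)·cross = 33·659.2500 = 21755.2500
edge 3: (13.5,39)→(6,22)  cross = 13.5·22 − 6·39 = 63.0000; (r_i+r_j)·cross = 19.5·63.0000 = 1228.5000
edge 4: (6,22)→(3.5,2)  cross = 6·2 − 3.5·22 = -65.0000; (r_i+r_j)·cross = 9.5·-65.0000 = -617.5000
Σcross = 720.7500 → A = |Σcross|/2 = 360.3750 mm²
Σ(r_i+r_j)·cross = 24818.0000 → first moment M = |Σ|/6 = 4136.3333
R_c = M/A = 4136.3333/360.3750 = 11.4779 mm
θ = 326° = 5.689773 rad
V = θ·R_c·A = 5.689773·11.4779·360.3750 = 23534.799 mm³

Volume = 23534.799 mm³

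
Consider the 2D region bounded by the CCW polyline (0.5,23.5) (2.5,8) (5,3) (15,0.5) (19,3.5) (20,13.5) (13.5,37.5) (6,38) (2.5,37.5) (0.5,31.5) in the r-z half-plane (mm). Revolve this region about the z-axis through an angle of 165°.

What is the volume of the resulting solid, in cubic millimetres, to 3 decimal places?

Profile (r,z), 10 vertices: (0.5,23.5) (2.5,8) (5,3) (15,0.5) (19,3.5) (20,13.5) (13.5,37.5) (6,38) (2.5,37.5) (0.5,31.5)
edge 0: (0.5,23.5)→(2.5,8)  cross = 0.5·8 − 2.5·23.5 = -54.7500; (r_i+r_j)·cross = 3·-54.7500 = -164.2500
edge 1: (2.5,8)→(5,3)  cross = 2.5·3 − 5·8 = -32.5000; (r_i+r_j)·cross = 7.5·-32.5000 = -243.7500
edge 2: (5,3)→(15,0.5)  cross = 5·0.5 − 15·3 = -42.5000; (r_i+r_j)·cross = 20·-42.5000 = -850.0000
edge 3: (15,0.5)→(19,3.5)  cross = 15·3.5 − 19·0.5 = 43.0000; (r_i+r_j)·cross = 34·43.0000 = 1462.0000
edge 4: (19,3.5)→(20,13.5)  cross = 19·13.5 − 20·3.5 = 186.5000; (r_i+r_j)·cross = 39·186.5000 = 7273.5000
edge 5: (20,13.5)→(13.5,37.5)  cross = 20·37.5 − 13.5·13.5 = 567.7500; (r_i+r_j)·cross = 33.5·567.7500 = 19019.6250
edge 6: (13.5,37.5)→(6,38)  cross = 13.5·38 − 6·37.5 = 288.0000; (r_i+r_j)·cross = 19.5·288.0000 = 5616.0000
edge 7: (6,38)→(2.5,37.5)  cross = 6·37.5 − 2.5·38 = 130.0000; (r_i+r_j)·cross = 8.5·130.0000 = 1105.0000
edge 8: (2.5,37.5)→(0.5,31.5)  cross = 2.5·31.5 − 0.5·37.5 = 60.0000; (r_i+r_j)·cross = 3·60.0000 = 180.0000
edge 9: (0.5,31.5)→(0.5,23.5)  cross = 0.5·23.5 − 0.5·31.5 = -4.0000; (r_i+r_j)·cross = 1·-4.0000 = -4.0000
Σcross = 1141.5000 → A = |Σcross|/2 = 570.7500 mm²
Σ(r_i+r_j)·cross = 33394.1250 → first moment M = |Σ|/6 = 5565.6875
R_c = M/A = 5565.6875/570.7500 = 9.7515 mm
θ = 165° = 2.879793 rad
V = θ·R_c·A = 2.879793·9.7515·570.7500 = 16028.029 mm³

Volume = 16028.029 mm³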